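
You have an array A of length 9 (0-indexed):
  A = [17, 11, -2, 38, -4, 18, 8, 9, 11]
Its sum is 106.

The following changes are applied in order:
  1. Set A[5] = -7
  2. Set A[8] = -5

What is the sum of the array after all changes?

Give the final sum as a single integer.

Answer: 65

Derivation:
Initial sum: 106
Change 1: A[5] 18 -> -7, delta = -25, sum = 81
Change 2: A[8] 11 -> -5, delta = -16, sum = 65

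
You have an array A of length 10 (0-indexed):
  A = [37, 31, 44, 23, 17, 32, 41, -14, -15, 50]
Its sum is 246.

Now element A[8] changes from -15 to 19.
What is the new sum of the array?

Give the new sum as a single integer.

Answer: 280

Derivation:
Old value at index 8: -15
New value at index 8: 19
Delta = 19 - -15 = 34
New sum = old_sum + delta = 246 + (34) = 280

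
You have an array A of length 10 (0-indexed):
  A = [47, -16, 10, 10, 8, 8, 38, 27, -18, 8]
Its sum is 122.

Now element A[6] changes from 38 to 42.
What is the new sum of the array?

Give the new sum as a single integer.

Old value at index 6: 38
New value at index 6: 42
Delta = 42 - 38 = 4
New sum = old_sum + delta = 122 + (4) = 126

Answer: 126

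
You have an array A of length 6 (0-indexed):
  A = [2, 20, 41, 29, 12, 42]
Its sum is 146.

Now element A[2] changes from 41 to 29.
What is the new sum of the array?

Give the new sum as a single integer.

Old value at index 2: 41
New value at index 2: 29
Delta = 29 - 41 = -12
New sum = old_sum + delta = 146 + (-12) = 134

Answer: 134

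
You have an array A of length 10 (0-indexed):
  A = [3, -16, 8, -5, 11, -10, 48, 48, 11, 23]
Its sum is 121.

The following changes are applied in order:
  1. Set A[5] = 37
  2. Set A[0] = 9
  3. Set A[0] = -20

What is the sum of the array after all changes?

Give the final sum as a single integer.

Answer: 145

Derivation:
Initial sum: 121
Change 1: A[5] -10 -> 37, delta = 47, sum = 168
Change 2: A[0] 3 -> 9, delta = 6, sum = 174
Change 3: A[0] 9 -> -20, delta = -29, sum = 145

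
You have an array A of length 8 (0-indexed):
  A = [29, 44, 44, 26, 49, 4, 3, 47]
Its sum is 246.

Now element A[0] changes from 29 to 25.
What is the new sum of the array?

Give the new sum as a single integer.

Answer: 242

Derivation:
Old value at index 0: 29
New value at index 0: 25
Delta = 25 - 29 = -4
New sum = old_sum + delta = 246 + (-4) = 242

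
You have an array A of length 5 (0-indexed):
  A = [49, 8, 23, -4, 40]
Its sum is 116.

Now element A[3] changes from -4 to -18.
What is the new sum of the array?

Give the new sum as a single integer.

Old value at index 3: -4
New value at index 3: -18
Delta = -18 - -4 = -14
New sum = old_sum + delta = 116 + (-14) = 102

Answer: 102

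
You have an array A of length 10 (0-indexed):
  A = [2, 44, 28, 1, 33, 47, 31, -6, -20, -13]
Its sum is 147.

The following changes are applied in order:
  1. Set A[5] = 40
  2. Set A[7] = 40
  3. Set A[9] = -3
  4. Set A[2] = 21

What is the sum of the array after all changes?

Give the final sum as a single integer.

Initial sum: 147
Change 1: A[5] 47 -> 40, delta = -7, sum = 140
Change 2: A[7] -6 -> 40, delta = 46, sum = 186
Change 3: A[9] -13 -> -3, delta = 10, sum = 196
Change 4: A[2] 28 -> 21, delta = -7, sum = 189

Answer: 189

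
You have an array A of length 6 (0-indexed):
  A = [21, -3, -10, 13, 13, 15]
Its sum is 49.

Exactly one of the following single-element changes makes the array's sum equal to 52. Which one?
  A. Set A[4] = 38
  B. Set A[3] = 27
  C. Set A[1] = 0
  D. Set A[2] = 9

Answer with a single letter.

Answer: C

Derivation:
Option A: A[4] 13->38, delta=25, new_sum=49+(25)=74
Option B: A[3] 13->27, delta=14, new_sum=49+(14)=63
Option C: A[1] -3->0, delta=3, new_sum=49+(3)=52 <-- matches target
Option D: A[2] -10->9, delta=19, new_sum=49+(19)=68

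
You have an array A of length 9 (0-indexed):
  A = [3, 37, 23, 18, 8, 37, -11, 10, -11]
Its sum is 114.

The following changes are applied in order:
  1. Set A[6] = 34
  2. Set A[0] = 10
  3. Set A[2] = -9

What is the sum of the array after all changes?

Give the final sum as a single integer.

Initial sum: 114
Change 1: A[6] -11 -> 34, delta = 45, sum = 159
Change 2: A[0] 3 -> 10, delta = 7, sum = 166
Change 3: A[2] 23 -> -9, delta = -32, sum = 134

Answer: 134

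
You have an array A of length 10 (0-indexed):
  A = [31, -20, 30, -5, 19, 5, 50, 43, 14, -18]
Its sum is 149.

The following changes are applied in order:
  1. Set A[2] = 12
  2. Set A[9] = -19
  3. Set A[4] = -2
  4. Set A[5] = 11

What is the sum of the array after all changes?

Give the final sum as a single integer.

Answer: 115

Derivation:
Initial sum: 149
Change 1: A[2] 30 -> 12, delta = -18, sum = 131
Change 2: A[9] -18 -> -19, delta = -1, sum = 130
Change 3: A[4] 19 -> -2, delta = -21, sum = 109
Change 4: A[5] 5 -> 11, delta = 6, sum = 115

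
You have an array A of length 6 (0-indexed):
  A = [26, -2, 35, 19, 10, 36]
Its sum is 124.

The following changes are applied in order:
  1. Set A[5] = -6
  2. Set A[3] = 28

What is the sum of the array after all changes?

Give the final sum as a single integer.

Answer: 91

Derivation:
Initial sum: 124
Change 1: A[5] 36 -> -6, delta = -42, sum = 82
Change 2: A[3] 19 -> 28, delta = 9, sum = 91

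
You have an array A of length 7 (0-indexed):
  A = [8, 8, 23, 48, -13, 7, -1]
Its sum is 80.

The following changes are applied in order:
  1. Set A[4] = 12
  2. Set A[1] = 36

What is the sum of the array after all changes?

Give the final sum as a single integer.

Initial sum: 80
Change 1: A[4] -13 -> 12, delta = 25, sum = 105
Change 2: A[1] 8 -> 36, delta = 28, sum = 133

Answer: 133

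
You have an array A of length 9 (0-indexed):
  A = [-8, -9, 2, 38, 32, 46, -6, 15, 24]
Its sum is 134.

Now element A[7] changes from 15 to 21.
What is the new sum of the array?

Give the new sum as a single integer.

Answer: 140

Derivation:
Old value at index 7: 15
New value at index 7: 21
Delta = 21 - 15 = 6
New sum = old_sum + delta = 134 + (6) = 140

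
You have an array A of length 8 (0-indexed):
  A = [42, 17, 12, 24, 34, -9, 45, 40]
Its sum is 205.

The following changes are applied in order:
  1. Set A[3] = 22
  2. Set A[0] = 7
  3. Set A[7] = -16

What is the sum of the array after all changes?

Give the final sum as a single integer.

Answer: 112

Derivation:
Initial sum: 205
Change 1: A[3] 24 -> 22, delta = -2, sum = 203
Change 2: A[0] 42 -> 7, delta = -35, sum = 168
Change 3: A[7] 40 -> -16, delta = -56, sum = 112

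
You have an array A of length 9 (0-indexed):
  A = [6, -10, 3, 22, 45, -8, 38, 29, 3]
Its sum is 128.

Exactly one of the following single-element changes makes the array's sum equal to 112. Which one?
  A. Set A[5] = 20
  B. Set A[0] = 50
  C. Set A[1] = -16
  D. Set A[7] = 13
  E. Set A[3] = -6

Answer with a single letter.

Answer: D

Derivation:
Option A: A[5] -8->20, delta=28, new_sum=128+(28)=156
Option B: A[0] 6->50, delta=44, new_sum=128+(44)=172
Option C: A[1] -10->-16, delta=-6, new_sum=128+(-6)=122
Option D: A[7] 29->13, delta=-16, new_sum=128+(-16)=112 <-- matches target
Option E: A[3] 22->-6, delta=-28, new_sum=128+(-28)=100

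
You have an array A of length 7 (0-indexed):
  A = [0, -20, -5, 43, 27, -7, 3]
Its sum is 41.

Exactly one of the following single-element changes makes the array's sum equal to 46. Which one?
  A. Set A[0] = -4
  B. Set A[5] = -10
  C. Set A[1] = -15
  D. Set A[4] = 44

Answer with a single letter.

Answer: C

Derivation:
Option A: A[0] 0->-4, delta=-4, new_sum=41+(-4)=37
Option B: A[5] -7->-10, delta=-3, new_sum=41+(-3)=38
Option C: A[1] -20->-15, delta=5, new_sum=41+(5)=46 <-- matches target
Option D: A[4] 27->44, delta=17, new_sum=41+(17)=58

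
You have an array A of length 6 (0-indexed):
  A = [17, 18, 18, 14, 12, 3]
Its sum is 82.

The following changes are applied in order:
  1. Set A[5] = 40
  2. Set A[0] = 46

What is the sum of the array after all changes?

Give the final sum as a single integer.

Initial sum: 82
Change 1: A[5] 3 -> 40, delta = 37, sum = 119
Change 2: A[0] 17 -> 46, delta = 29, sum = 148

Answer: 148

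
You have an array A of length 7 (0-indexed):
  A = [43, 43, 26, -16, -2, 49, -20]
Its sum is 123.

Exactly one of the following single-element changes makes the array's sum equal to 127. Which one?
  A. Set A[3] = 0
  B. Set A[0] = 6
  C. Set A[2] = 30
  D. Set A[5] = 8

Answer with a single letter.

Answer: C

Derivation:
Option A: A[3] -16->0, delta=16, new_sum=123+(16)=139
Option B: A[0] 43->6, delta=-37, new_sum=123+(-37)=86
Option C: A[2] 26->30, delta=4, new_sum=123+(4)=127 <-- matches target
Option D: A[5] 49->8, delta=-41, new_sum=123+(-41)=82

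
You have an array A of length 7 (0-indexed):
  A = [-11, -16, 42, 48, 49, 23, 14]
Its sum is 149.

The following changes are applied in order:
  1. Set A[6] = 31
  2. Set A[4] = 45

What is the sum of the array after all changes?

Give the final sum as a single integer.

Initial sum: 149
Change 1: A[6] 14 -> 31, delta = 17, sum = 166
Change 2: A[4] 49 -> 45, delta = -4, sum = 162

Answer: 162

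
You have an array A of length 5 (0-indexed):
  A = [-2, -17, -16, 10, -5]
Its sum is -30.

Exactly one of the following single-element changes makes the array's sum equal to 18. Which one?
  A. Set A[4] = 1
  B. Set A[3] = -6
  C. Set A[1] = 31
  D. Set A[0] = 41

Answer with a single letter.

Answer: C

Derivation:
Option A: A[4] -5->1, delta=6, new_sum=-30+(6)=-24
Option B: A[3] 10->-6, delta=-16, new_sum=-30+(-16)=-46
Option C: A[1] -17->31, delta=48, new_sum=-30+(48)=18 <-- matches target
Option D: A[0] -2->41, delta=43, new_sum=-30+(43)=13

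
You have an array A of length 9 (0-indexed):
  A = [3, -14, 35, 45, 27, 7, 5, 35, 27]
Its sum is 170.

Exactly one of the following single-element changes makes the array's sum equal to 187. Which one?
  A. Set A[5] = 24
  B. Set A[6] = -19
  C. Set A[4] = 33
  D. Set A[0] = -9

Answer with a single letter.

Answer: A

Derivation:
Option A: A[5] 7->24, delta=17, new_sum=170+(17)=187 <-- matches target
Option B: A[6] 5->-19, delta=-24, new_sum=170+(-24)=146
Option C: A[4] 27->33, delta=6, new_sum=170+(6)=176
Option D: A[0] 3->-9, delta=-12, new_sum=170+(-12)=158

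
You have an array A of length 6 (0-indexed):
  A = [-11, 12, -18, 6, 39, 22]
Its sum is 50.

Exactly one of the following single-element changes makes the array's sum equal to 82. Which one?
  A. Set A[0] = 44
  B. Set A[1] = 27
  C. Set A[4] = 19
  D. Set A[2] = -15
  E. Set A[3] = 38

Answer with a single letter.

Option A: A[0] -11->44, delta=55, new_sum=50+(55)=105
Option B: A[1] 12->27, delta=15, new_sum=50+(15)=65
Option C: A[4] 39->19, delta=-20, new_sum=50+(-20)=30
Option D: A[2] -18->-15, delta=3, new_sum=50+(3)=53
Option E: A[3] 6->38, delta=32, new_sum=50+(32)=82 <-- matches target

Answer: E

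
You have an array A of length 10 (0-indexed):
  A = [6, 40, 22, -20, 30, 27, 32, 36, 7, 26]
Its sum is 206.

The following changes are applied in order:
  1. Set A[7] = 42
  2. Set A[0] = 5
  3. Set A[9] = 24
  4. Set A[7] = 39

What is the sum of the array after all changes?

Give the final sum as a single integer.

Answer: 206

Derivation:
Initial sum: 206
Change 1: A[7] 36 -> 42, delta = 6, sum = 212
Change 2: A[0] 6 -> 5, delta = -1, sum = 211
Change 3: A[9] 26 -> 24, delta = -2, sum = 209
Change 4: A[7] 42 -> 39, delta = -3, sum = 206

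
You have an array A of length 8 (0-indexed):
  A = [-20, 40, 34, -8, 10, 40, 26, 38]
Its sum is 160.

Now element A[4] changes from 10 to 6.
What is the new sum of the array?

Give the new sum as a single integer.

Answer: 156

Derivation:
Old value at index 4: 10
New value at index 4: 6
Delta = 6 - 10 = -4
New sum = old_sum + delta = 160 + (-4) = 156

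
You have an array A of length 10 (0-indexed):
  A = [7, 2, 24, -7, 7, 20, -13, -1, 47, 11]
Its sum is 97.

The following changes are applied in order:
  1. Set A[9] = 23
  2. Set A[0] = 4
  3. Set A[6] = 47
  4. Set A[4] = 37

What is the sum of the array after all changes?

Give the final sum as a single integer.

Initial sum: 97
Change 1: A[9] 11 -> 23, delta = 12, sum = 109
Change 2: A[0] 7 -> 4, delta = -3, sum = 106
Change 3: A[6] -13 -> 47, delta = 60, sum = 166
Change 4: A[4] 7 -> 37, delta = 30, sum = 196

Answer: 196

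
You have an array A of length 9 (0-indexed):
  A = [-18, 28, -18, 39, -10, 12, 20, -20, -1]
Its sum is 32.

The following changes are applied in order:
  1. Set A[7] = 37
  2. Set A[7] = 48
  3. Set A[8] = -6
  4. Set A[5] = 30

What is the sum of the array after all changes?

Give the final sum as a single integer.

Answer: 113

Derivation:
Initial sum: 32
Change 1: A[7] -20 -> 37, delta = 57, sum = 89
Change 2: A[7] 37 -> 48, delta = 11, sum = 100
Change 3: A[8] -1 -> -6, delta = -5, sum = 95
Change 4: A[5] 12 -> 30, delta = 18, sum = 113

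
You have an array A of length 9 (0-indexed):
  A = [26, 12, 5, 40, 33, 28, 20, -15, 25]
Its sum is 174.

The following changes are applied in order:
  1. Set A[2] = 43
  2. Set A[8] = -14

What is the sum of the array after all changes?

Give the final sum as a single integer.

Initial sum: 174
Change 1: A[2] 5 -> 43, delta = 38, sum = 212
Change 2: A[8] 25 -> -14, delta = -39, sum = 173

Answer: 173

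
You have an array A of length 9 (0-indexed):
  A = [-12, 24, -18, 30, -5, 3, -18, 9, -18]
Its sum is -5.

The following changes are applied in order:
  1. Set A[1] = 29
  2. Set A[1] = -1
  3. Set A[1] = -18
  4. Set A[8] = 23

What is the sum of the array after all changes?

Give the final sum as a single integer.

Initial sum: -5
Change 1: A[1] 24 -> 29, delta = 5, sum = 0
Change 2: A[1] 29 -> -1, delta = -30, sum = -30
Change 3: A[1] -1 -> -18, delta = -17, sum = -47
Change 4: A[8] -18 -> 23, delta = 41, sum = -6

Answer: -6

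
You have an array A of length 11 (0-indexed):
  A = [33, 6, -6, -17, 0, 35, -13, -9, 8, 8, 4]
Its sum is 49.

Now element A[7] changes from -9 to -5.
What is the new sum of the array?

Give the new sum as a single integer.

Answer: 53

Derivation:
Old value at index 7: -9
New value at index 7: -5
Delta = -5 - -9 = 4
New sum = old_sum + delta = 49 + (4) = 53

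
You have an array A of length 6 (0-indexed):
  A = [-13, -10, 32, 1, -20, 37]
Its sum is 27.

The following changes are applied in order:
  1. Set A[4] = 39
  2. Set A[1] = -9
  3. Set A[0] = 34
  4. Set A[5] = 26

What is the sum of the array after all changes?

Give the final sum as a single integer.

Answer: 123

Derivation:
Initial sum: 27
Change 1: A[4] -20 -> 39, delta = 59, sum = 86
Change 2: A[1] -10 -> -9, delta = 1, sum = 87
Change 3: A[0] -13 -> 34, delta = 47, sum = 134
Change 4: A[5] 37 -> 26, delta = -11, sum = 123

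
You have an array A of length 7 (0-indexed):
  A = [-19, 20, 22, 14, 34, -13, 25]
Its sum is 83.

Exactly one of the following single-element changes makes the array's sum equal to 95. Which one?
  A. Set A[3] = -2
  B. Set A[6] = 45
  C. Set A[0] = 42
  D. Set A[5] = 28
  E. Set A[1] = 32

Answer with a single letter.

Answer: E

Derivation:
Option A: A[3] 14->-2, delta=-16, new_sum=83+(-16)=67
Option B: A[6] 25->45, delta=20, new_sum=83+(20)=103
Option C: A[0] -19->42, delta=61, new_sum=83+(61)=144
Option D: A[5] -13->28, delta=41, new_sum=83+(41)=124
Option E: A[1] 20->32, delta=12, new_sum=83+(12)=95 <-- matches target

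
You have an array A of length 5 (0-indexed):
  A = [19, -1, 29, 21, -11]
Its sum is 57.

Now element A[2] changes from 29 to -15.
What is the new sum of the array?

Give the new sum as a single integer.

Old value at index 2: 29
New value at index 2: -15
Delta = -15 - 29 = -44
New sum = old_sum + delta = 57 + (-44) = 13

Answer: 13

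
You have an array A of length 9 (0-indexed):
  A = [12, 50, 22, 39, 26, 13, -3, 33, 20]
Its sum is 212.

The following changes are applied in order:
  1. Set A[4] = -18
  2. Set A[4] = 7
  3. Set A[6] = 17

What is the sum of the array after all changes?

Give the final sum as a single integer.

Answer: 213

Derivation:
Initial sum: 212
Change 1: A[4] 26 -> -18, delta = -44, sum = 168
Change 2: A[4] -18 -> 7, delta = 25, sum = 193
Change 3: A[6] -3 -> 17, delta = 20, sum = 213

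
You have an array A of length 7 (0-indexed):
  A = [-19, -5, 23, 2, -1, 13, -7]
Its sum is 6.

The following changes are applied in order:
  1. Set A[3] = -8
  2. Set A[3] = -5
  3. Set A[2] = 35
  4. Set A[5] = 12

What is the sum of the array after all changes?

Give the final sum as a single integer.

Initial sum: 6
Change 1: A[3] 2 -> -8, delta = -10, sum = -4
Change 2: A[3] -8 -> -5, delta = 3, sum = -1
Change 3: A[2] 23 -> 35, delta = 12, sum = 11
Change 4: A[5] 13 -> 12, delta = -1, sum = 10

Answer: 10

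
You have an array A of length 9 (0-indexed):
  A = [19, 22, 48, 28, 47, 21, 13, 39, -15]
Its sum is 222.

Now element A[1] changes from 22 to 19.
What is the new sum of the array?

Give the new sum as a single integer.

Old value at index 1: 22
New value at index 1: 19
Delta = 19 - 22 = -3
New sum = old_sum + delta = 222 + (-3) = 219

Answer: 219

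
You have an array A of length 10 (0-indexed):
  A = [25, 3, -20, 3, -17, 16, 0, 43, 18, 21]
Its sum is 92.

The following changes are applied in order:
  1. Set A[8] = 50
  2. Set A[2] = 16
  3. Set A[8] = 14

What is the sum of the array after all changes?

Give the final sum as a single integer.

Answer: 124

Derivation:
Initial sum: 92
Change 1: A[8] 18 -> 50, delta = 32, sum = 124
Change 2: A[2] -20 -> 16, delta = 36, sum = 160
Change 3: A[8] 50 -> 14, delta = -36, sum = 124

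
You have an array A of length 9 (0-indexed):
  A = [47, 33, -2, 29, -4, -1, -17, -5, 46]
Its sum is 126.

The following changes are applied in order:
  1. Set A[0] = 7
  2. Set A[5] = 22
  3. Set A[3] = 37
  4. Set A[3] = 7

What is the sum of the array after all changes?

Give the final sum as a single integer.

Initial sum: 126
Change 1: A[0] 47 -> 7, delta = -40, sum = 86
Change 2: A[5] -1 -> 22, delta = 23, sum = 109
Change 3: A[3] 29 -> 37, delta = 8, sum = 117
Change 4: A[3] 37 -> 7, delta = -30, sum = 87

Answer: 87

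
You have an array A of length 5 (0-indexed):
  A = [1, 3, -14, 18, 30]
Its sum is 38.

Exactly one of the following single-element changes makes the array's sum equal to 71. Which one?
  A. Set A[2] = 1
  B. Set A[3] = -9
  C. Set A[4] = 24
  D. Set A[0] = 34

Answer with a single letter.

Answer: D

Derivation:
Option A: A[2] -14->1, delta=15, new_sum=38+(15)=53
Option B: A[3] 18->-9, delta=-27, new_sum=38+(-27)=11
Option C: A[4] 30->24, delta=-6, new_sum=38+(-6)=32
Option D: A[0] 1->34, delta=33, new_sum=38+(33)=71 <-- matches target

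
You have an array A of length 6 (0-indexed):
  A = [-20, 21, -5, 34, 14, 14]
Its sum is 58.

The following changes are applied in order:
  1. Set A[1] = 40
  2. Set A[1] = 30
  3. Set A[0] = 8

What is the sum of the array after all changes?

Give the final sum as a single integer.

Answer: 95

Derivation:
Initial sum: 58
Change 1: A[1] 21 -> 40, delta = 19, sum = 77
Change 2: A[1] 40 -> 30, delta = -10, sum = 67
Change 3: A[0] -20 -> 8, delta = 28, sum = 95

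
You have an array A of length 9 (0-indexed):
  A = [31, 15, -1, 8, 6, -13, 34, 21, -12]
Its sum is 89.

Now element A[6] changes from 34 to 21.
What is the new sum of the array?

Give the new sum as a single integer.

Old value at index 6: 34
New value at index 6: 21
Delta = 21 - 34 = -13
New sum = old_sum + delta = 89 + (-13) = 76

Answer: 76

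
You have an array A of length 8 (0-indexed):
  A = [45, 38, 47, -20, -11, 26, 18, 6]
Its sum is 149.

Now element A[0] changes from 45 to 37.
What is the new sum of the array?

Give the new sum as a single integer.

Old value at index 0: 45
New value at index 0: 37
Delta = 37 - 45 = -8
New sum = old_sum + delta = 149 + (-8) = 141

Answer: 141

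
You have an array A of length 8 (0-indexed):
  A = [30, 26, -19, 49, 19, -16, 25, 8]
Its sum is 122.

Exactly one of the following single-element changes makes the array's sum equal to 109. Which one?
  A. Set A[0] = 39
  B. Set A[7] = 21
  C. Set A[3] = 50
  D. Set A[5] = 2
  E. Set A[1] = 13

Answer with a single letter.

Answer: E

Derivation:
Option A: A[0] 30->39, delta=9, new_sum=122+(9)=131
Option B: A[7] 8->21, delta=13, new_sum=122+(13)=135
Option C: A[3] 49->50, delta=1, new_sum=122+(1)=123
Option D: A[5] -16->2, delta=18, new_sum=122+(18)=140
Option E: A[1] 26->13, delta=-13, new_sum=122+(-13)=109 <-- matches target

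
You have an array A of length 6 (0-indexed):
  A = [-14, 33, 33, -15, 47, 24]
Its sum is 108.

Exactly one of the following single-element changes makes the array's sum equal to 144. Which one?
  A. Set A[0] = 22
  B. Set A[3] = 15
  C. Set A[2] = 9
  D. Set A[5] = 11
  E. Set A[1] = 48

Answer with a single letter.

Option A: A[0] -14->22, delta=36, new_sum=108+(36)=144 <-- matches target
Option B: A[3] -15->15, delta=30, new_sum=108+(30)=138
Option C: A[2] 33->9, delta=-24, new_sum=108+(-24)=84
Option D: A[5] 24->11, delta=-13, new_sum=108+(-13)=95
Option E: A[1] 33->48, delta=15, new_sum=108+(15)=123

Answer: A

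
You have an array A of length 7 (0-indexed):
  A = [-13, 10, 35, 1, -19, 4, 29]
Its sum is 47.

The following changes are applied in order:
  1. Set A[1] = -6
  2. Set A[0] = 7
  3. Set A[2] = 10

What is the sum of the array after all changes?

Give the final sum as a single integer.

Answer: 26

Derivation:
Initial sum: 47
Change 1: A[1] 10 -> -6, delta = -16, sum = 31
Change 2: A[0] -13 -> 7, delta = 20, sum = 51
Change 3: A[2] 35 -> 10, delta = -25, sum = 26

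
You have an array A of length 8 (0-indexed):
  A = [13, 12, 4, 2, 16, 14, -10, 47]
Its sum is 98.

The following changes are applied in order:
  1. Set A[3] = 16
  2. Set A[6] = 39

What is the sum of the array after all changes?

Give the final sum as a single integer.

Initial sum: 98
Change 1: A[3] 2 -> 16, delta = 14, sum = 112
Change 2: A[6] -10 -> 39, delta = 49, sum = 161

Answer: 161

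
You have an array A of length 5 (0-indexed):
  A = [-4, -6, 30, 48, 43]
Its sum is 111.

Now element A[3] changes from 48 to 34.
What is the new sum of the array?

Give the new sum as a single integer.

Old value at index 3: 48
New value at index 3: 34
Delta = 34 - 48 = -14
New sum = old_sum + delta = 111 + (-14) = 97

Answer: 97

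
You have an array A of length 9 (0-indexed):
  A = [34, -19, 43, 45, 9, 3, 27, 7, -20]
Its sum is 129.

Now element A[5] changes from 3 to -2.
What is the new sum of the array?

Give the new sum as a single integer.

Answer: 124

Derivation:
Old value at index 5: 3
New value at index 5: -2
Delta = -2 - 3 = -5
New sum = old_sum + delta = 129 + (-5) = 124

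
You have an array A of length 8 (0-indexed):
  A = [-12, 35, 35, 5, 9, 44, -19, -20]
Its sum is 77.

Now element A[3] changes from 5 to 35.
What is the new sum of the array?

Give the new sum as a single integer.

Old value at index 3: 5
New value at index 3: 35
Delta = 35 - 5 = 30
New sum = old_sum + delta = 77 + (30) = 107

Answer: 107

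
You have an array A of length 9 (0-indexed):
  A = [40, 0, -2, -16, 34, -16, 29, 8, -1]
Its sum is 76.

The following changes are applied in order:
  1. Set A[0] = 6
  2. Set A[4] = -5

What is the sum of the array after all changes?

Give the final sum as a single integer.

Answer: 3

Derivation:
Initial sum: 76
Change 1: A[0] 40 -> 6, delta = -34, sum = 42
Change 2: A[4] 34 -> -5, delta = -39, sum = 3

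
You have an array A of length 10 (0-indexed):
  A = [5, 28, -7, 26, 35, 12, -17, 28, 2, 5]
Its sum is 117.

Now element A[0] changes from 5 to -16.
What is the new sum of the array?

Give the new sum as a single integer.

Answer: 96

Derivation:
Old value at index 0: 5
New value at index 0: -16
Delta = -16 - 5 = -21
New sum = old_sum + delta = 117 + (-21) = 96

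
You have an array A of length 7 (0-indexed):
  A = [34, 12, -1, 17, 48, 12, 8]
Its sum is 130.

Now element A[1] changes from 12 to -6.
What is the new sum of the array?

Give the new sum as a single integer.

Answer: 112

Derivation:
Old value at index 1: 12
New value at index 1: -6
Delta = -6 - 12 = -18
New sum = old_sum + delta = 130 + (-18) = 112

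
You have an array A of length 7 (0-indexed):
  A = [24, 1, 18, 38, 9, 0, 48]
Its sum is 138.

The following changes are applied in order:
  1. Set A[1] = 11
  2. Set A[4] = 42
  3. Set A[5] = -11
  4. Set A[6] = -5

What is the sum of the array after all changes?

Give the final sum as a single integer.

Initial sum: 138
Change 1: A[1] 1 -> 11, delta = 10, sum = 148
Change 2: A[4] 9 -> 42, delta = 33, sum = 181
Change 3: A[5] 0 -> -11, delta = -11, sum = 170
Change 4: A[6] 48 -> -5, delta = -53, sum = 117

Answer: 117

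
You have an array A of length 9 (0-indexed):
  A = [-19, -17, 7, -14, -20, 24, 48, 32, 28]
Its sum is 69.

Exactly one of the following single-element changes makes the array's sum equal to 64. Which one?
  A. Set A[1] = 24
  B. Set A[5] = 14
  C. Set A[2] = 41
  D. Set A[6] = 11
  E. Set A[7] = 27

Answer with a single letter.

Option A: A[1] -17->24, delta=41, new_sum=69+(41)=110
Option B: A[5] 24->14, delta=-10, new_sum=69+(-10)=59
Option C: A[2] 7->41, delta=34, new_sum=69+(34)=103
Option D: A[6] 48->11, delta=-37, new_sum=69+(-37)=32
Option E: A[7] 32->27, delta=-5, new_sum=69+(-5)=64 <-- matches target

Answer: E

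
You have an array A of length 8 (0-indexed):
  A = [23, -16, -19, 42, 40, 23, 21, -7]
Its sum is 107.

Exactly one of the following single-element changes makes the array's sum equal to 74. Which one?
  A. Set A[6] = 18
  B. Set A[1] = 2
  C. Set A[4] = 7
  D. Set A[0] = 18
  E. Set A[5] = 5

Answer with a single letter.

Option A: A[6] 21->18, delta=-3, new_sum=107+(-3)=104
Option B: A[1] -16->2, delta=18, new_sum=107+(18)=125
Option C: A[4] 40->7, delta=-33, new_sum=107+(-33)=74 <-- matches target
Option D: A[0] 23->18, delta=-5, new_sum=107+(-5)=102
Option E: A[5] 23->5, delta=-18, new_sum=107+(-18)=89

Answer: C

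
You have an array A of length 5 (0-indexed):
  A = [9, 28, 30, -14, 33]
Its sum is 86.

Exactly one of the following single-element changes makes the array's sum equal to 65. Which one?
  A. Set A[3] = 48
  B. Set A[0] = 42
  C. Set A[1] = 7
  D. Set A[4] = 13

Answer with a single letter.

Option A: A[3] -14->48, delta=62, new_sum=86+(62)=148
Option B: A[0] 9->42, delta=33, new_sum=86+(33)=119
Option C: A[1] 28->7, delta=-21, new_sum=86+(-21)=65 <-- matches target
Option D: A[4] 33->13, delta=-20, new_sum=86+(-20)=66

Answer: C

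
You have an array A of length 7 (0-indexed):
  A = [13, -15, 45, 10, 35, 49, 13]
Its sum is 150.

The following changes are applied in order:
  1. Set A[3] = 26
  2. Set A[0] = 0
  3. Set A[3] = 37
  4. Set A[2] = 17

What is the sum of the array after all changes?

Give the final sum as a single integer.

Answer: 136

Derivation:
Initial sum: 150
Change 1: A[3] 10 -> 26, delta = 16, sum = 166
Change 2: A[0] 13 -> 0, delta = -13, sum = 153
Change 3: A[3] 26 -> 37, delta = 11, sum = 164
Change 4: A[2] 45 -> 17, delta = -28, sum = 136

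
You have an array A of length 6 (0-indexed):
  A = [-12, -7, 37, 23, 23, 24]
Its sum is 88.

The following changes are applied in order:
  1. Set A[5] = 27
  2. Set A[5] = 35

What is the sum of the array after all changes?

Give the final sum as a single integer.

Answer: 99

Derivation:
Initial sum: 88
Change 1: A[5] 24 -> 27, delta = 3, sum = 91
Change 2: A[5] 27 -> 35, delta = 8, sum = 99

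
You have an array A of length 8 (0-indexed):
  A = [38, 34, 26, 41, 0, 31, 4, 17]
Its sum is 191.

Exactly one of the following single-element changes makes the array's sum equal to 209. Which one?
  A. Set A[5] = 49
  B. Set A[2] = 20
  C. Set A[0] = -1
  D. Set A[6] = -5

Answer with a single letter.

Option A: A[5] 31->49, delta=18, new_sum=191+(18)=209 <-- matches target
Option B: A[2] 26->20, delta=-6, new_sum=191+(-6)=185
Option C: A[0] 38->-1, delta=-39, new_sum=191+(-39)=152
Option D: A[6] 4->-5, delta=-9, new_sum=191+(-9)=182

Answer: A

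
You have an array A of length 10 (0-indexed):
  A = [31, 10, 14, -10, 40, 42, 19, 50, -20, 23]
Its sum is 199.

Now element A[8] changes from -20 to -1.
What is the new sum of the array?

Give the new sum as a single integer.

Answer: 218

Derivation:
Old value at index 8: -20
New value at index 8: -1
Delta = -1 - -20 = 19
New sum = old_sum + delta = 199 + (19) = 218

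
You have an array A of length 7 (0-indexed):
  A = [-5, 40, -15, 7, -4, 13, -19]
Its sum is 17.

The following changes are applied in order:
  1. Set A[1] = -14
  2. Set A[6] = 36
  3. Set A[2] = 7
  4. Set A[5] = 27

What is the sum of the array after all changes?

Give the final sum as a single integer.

Initial sum: 17
Change 1: A[1] 40 -> -14, delta = -54, sum = -37
Change 2: A[6] -19 -> 36, delta = 55, sum = 18
Change 3: A[2] -15 -> 7, delta = 22, sum = 40
Change 4: A[5] 13 -> 27, delta = 14, sum = 54

Answer: 54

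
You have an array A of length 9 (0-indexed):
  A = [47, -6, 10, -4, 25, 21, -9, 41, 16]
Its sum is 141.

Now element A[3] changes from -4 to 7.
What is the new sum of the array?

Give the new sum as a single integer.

Answer: 152

Derivation:
Old value at index 3: -4
New value at index 3: 7
Delta = 7 - -4 = 11
New sum = old_sum + delta = 141 + (11) = 152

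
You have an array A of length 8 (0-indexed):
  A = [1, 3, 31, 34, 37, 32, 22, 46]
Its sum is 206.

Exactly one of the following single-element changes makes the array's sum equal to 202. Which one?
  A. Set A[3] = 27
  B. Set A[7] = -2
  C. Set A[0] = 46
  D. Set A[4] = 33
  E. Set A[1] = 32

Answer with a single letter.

Option A: A[3] 34->27, delta=-7, new_sum=206+(-7)=199
Option B: A[7] 46->-2, delta=-48, new_sum=206+(-48)=158
Option C: A[0] 1->46, delta=45, new_sum=206+(45)=251
Option D: A[4] 37->33, delta=-4, new_sum=206+(-4)=202 <-- matches target
Option E: A[1] 3->32, delta=29, new_sum=206+(29)=235

Answer: D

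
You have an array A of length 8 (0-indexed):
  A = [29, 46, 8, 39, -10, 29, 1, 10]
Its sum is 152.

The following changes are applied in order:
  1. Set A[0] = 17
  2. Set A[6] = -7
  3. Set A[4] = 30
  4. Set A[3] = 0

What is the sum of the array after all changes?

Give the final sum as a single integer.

Answer: 133

Derivation:
Initial sum: 152
Change 1: A[0] 29 -> 17, delta = -12, sum = 140
Change 2: A[6] 1 -> -7, delta = -8, sum = 132
Change 3: A[4] -10 -> 30, delta = 40, sum = 172
Change 4: A[3] 39 -> 0, delta = -39, sum = 133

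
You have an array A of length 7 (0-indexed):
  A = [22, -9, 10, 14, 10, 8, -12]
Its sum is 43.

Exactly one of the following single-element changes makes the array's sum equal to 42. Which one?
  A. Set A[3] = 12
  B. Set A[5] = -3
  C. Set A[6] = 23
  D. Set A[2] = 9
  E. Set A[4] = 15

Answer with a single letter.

Answer: D

Derivation:
Option A: A[3] 14->12, delta=-2, new_sum=43+(-2)=41
Option B: A[5] 8->-3, delta=-11, new_sum=43+(-11)=32
Option C: A[6] -12->23, delta=35, new_sum=43+(35)=78
Option D: A[2] 10->9, delta=-1, new_sum=43+(-1)=42 <-- matches target
Option E: A[4] 10->15, delta=5, new_sum=43+(5)=48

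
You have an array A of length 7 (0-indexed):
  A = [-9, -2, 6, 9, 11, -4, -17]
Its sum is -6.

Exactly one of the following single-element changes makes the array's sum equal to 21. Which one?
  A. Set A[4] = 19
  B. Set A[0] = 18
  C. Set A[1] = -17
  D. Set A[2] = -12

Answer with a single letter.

Answer: B

Derivation:
Option A: A[4] 11->19, delta=8, new_sum=-6+(8)=2
Option B: A[0] -9->18, delta=27, new_sum=-6+(27)=21 <-- matches target
Option C: A[1] -2->-17, delta=-15, new_sum=-6+(-15)=-21
Option D: A[2] 6->-12, delta=-18, new_sum=-6+(-18)=-24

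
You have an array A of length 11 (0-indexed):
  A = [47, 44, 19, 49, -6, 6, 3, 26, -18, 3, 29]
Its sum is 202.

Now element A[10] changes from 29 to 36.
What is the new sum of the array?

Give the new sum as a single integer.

Answer: 209

Derivation:
Old value at index 10: 29
New value at index 10: 36
Delta = 36 - 29 = 7
New sum = old_sum + delta = 202 + (7) = 209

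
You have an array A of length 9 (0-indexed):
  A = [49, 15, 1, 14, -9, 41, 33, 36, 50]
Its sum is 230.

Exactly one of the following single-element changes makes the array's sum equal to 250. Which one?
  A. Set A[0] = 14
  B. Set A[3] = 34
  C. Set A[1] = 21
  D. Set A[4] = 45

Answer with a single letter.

Answer: B

Derivation:
Option A: A[0] 49->14, delta=-35, new_sum=230+(-35)=195
Option B: A[3] 14->34, delta=20, new_sum=230+(20)=250 <-- matches target
Option C: A[1] 15->21, delta=6, new_sum=230+(6)=236
Option D: A[4] -9->45, delta=54, new_sum=230+(54)=284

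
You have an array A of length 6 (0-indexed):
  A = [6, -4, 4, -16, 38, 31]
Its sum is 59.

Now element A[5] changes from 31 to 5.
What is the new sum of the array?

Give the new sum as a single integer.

Old value at index 5: 31
New value at index 5: 5
Delta = 5 - 31 = -26
New sum = old_sum + delta = 59 + (-26) = 33

Answer: 33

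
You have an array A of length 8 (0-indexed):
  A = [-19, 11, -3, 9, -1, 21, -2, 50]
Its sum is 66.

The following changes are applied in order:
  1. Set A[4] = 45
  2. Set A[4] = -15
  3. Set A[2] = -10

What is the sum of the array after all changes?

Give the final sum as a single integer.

Answer: 45

Derivation:
Initial sum: 66
Change 1: A[4] -1 -> 45, delta = 46, sum = 112
Change 2: A[4] 45 -> -15, delta = -60, sum = 52
Change 3: A[2] -3 -> -10, delta = -7, sum = 45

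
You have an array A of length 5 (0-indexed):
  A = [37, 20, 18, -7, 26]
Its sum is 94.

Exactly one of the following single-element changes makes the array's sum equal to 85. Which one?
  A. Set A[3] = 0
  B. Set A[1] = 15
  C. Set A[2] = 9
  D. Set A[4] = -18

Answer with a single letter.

Answer: C

Derivation:
Option A: A[3] -7->0, delta=7, new_sum=94+(7)=101
Option B: A[1] 20->15, delta=-5, new_sum=94+(-5)=89
Option C: A[2] 18->9, delta=-9, new_sum=94+(-9)=85 <-- matches target
Option D: A[4] 26->-18, delta=-44, new_sum=94+(-44)=50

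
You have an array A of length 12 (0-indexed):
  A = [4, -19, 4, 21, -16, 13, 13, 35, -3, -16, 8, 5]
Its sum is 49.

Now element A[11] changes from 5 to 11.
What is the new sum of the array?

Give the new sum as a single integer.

Old value at index 11: 5
New value at index 11: 11
Delta = 11 - 5 = 6
New sum = old_sum + delta = 49 + (6) = 55

Answer: 55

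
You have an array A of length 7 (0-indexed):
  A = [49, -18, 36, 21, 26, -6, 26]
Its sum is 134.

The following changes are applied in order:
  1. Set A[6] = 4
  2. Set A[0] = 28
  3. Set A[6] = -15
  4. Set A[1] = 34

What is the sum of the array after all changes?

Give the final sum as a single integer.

Initial sum: 134
Change 1: A[6] 26 -> 4, delta = -22, sum = 112
Change 2: A[0] 49 -> 28, delta = -21, sum = 91
Change 3: A[6] 4 -> -15, delta = -19, sum = 72
Change 4: A[1] -18 -> 34, delta = 52, sum = 124

Answer: 124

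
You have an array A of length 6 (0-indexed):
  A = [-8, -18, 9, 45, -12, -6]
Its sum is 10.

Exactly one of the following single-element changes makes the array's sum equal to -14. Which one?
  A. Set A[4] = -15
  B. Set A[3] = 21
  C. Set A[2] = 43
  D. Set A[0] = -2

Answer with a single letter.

Option A: A[4] -12->-15, delta=-3, new_sum=10+(-3)=7
Option B: A[3] 45->21, delta=-24, new_sum=10+(-24)=-14 <-- matches target
Option C: A[2] 9->43, delta=34, new_sum=10+(34)=44
Option D: A[0] -8->-2, delta=6, new_sum=10+(6)=16

Answer: B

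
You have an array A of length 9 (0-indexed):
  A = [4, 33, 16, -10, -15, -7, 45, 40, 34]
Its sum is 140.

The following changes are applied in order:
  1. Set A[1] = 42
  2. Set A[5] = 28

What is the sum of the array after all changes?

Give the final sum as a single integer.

Answer: 184

Derivation:
Initial sum: 140
Change 1: A[1] 33 -> 42, delta = 9, sum = 149
Change 2: A[5] -7 -> 28, delta = 35, sum = 184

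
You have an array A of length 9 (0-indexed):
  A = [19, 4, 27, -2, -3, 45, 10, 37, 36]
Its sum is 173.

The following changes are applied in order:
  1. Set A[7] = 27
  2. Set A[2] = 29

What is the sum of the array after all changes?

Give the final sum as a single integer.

Initial sum: 173
Change 1: A[7] 37 -> 27, delta = -10, sum = 163
Change 2: A[2] 27 -> 29, delta = 2, sum = 165

Answer: 165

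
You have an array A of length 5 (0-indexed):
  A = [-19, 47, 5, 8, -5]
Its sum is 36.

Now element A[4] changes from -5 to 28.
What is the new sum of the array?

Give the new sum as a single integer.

Answer: 69

Derivation:
Old value at index 4: -5
New value at index 4: 28
Delta = 28 - -5 = 33
New sum = old_sum + delta = 36 + (33) = 69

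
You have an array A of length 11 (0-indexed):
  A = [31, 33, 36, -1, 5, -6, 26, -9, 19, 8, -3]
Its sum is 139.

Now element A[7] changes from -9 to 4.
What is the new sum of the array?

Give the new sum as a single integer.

Old value at index 7: -9
New value at index 7: 4
Delta = 4 - -9 = 13
New sum = old_sum + delta = 139 + (13) = 152

Answer: 152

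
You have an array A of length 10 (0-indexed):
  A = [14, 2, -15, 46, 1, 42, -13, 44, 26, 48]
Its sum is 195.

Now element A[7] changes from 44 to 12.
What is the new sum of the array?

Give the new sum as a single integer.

Answer: 163

Derivation:
Old value at index 7: 44
New value at index 7: 12
Delta = 12 - 44 = -32
New sum = old_sum + delta = 195 + (-32) = 163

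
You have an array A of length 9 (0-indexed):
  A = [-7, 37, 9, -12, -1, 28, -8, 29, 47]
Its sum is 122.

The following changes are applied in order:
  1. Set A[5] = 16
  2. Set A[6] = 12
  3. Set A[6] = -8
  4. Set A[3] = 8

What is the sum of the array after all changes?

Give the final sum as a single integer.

Initial sum: 122
Change 1: A[5] 28 -> 16, delta = -12, sum = 110
Change 2: A[6] -8 -> 12, delta = 20, sum = 130
Change 3: A[6] 12 -> -8, delta = -20, sum = 110
Change 4: A[3] -12 -> 8, delta = 20, sum = 130

Answer: 130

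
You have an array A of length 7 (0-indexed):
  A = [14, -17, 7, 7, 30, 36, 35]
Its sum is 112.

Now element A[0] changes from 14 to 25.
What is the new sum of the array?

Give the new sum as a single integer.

Answer: 123

Derivation:
Old value at index 0: 14
New value at index 0: 25
Delta = 25 - 14 = 11
New sum = old_sum + delta = 112 + (11) = 123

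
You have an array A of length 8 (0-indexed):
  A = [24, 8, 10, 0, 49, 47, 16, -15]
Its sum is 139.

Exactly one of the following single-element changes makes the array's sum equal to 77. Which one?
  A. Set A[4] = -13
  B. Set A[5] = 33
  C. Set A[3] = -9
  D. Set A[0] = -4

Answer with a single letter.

Option A: A[4] 49->-13, delta=-62, new_sum=139+(-62)=77 <-- matches target
Option B: A[5] 47->33, delta=-14, new_sum=139+(-14)=125
Option C: A[3] 0->-9, delta=-9, new_sum=139+(-9)=130
Option D: A[0] 24->-4, delta=-28, new_sum=139+(-28)=111

Answer: A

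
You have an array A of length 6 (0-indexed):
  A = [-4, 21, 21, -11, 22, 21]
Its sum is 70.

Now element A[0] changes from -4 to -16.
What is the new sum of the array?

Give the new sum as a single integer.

Answer: 58

Derivation:
Old value at index 0: -4
New value at index 0: -16
Delta = -16 - -4 = -12
New sum = old_sum + delta = 70 + (-12) = 58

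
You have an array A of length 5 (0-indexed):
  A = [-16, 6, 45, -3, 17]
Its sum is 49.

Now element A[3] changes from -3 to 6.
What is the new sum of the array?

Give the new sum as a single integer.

Answer: 58

Derivation:
Old value at index 3: -3
New value at index 3: 6
Delta = 6 - -3 = 9
New sum = old_sum + delta = 49 + (9) = 58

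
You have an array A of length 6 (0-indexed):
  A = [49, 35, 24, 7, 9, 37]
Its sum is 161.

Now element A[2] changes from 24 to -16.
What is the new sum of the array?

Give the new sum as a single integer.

Answer: 121

Derivation:
Old value at index 2: 24
New value at index 2: -16
Delta = -16 - 24 = -40
New sum = old_sum + delta = 161 + (-40) = 121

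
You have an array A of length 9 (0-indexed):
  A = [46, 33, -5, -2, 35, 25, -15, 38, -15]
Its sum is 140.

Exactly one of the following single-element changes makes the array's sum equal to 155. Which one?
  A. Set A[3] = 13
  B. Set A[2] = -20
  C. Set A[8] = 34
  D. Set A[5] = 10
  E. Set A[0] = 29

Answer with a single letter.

Answer: A

Derivation:
Option A: A[3] -2->13, delta=15, new_sum=140+(15)=155 <-- matches target
Option B: A[2] -5->-20, delta=-15, new_sum=140+(-15)=125
Option C: A[8] -15->34, delta=49, new_sum=140+(49)=189
Option D: A[5] 25->10, delta=-15, new_sum=140+(-15)=125
Option E: A[0] 46->29, delta=-17, new_sum=140+(-17)=123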